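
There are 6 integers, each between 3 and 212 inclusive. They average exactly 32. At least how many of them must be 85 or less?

The total is 6 × 32 = 192.
Each value above 85 is at least 86, contributing at least 86 − 3 = 83 above the floor 3.
The sum exceeds the floor total 18 by 174, so at most ⌊174/83⌋ = 2 exceed 85, and at least 4 are ≤ 85.
Exactly 4 works: 4 values at 3 and 2 at 86 total 184; raise one of the low values by 8 (still ≤ 85) to hit 192.

4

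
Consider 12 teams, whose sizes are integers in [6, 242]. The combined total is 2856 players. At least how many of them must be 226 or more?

If only k of them are at least 226, the other 12 − k are at most 225, so the total is at most k·242 + (12 − k)·225.
This must reach 2856, so k·242 + (12 − k)·225 ≥ 2856, giving k ≥ 10.
Exactly 10 works: 10 values at 242 and 2 at 225 total 2870; lower one of the high values by 14 (still ≥ 226) to hit 2856.

10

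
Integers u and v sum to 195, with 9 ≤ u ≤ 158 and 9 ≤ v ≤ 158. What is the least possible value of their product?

5846

uv = u(195 − u) is concave in u, so over [37, 158] it is minimized at an endpoint.
The extreme feasible split is u = 37, v = 158, giving uv = 5846.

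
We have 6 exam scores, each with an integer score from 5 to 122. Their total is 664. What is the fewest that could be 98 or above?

4

Suppose at most 6 − j of them reach 98; then j values are ≤ 97 and the rest ≤ 122.
The total is then ≤ 97·j + 122·(6 − j) = 732 − 25j. For this to be ≥ 664 we need j ≤ 2, so at least 6 − 2 = 4 must reach 98.
Exactly 4 works: 4 values at 122 and 2 at 97 total 682; lower one of the high values by 18 (still ≥ 98) to hit 664.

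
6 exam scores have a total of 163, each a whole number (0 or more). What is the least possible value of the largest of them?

28

If every one of the 6 were at most 27, the total would be at most 6 × 27 = 162 < 163.
Taking 5 copies of 27 and 1 copy of 28 gives exactly 163, so 28 is attained.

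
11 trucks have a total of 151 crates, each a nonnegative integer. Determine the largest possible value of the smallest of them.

13

If every one of the 11 were at least 14, the total would be at least 11 × 14 = 154 > 151.
Taking 3 copies of 13 and 8 copies of 14 gives exactly 151, so 13 is attained.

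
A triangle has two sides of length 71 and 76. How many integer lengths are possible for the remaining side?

The triangle inequality gives |71 − 76| < c < 71 + 76, i.e. 5 < c < 147.
So c can be any integer from 6 to 146: 141 values.

141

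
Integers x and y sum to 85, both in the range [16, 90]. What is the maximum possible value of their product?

1806

With x + y fixed, xy peaks when the two are closest together.
Taking x = 42 and y = 43 (both in [16, 90]) gives xy = 1806.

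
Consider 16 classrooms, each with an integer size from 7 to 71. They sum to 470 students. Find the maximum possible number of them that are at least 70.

If k of the values are ≥ 70, the total is ≥ 70k + 7(16 − k).
Setting 70k + 7(16 − k) ≤ 470 gives 63k ≤ 358, so k ≤ 5.
k = 5 is achieved by 5 values at 70 and 11 at 7, total 427; add 43 to one value (staying below 70) to reach 470.

5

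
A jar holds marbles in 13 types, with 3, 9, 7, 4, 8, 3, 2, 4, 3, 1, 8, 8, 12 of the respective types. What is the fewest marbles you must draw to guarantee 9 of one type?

68

In the worst case you take as many as possible of each type without reaching 9: 3 + 8 + 7 + 4 + 8 + 3 + 2 + 4 + 3 + 1 + 8 + 8 + 8 = 67.
The next one must give 9 of some type, so 67 + 1 = 68.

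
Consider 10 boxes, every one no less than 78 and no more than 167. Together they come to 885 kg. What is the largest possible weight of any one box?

167

To make one box as large as possible, make the other 9 as small as possible.
The other 9 contribute at least 9 × 78 = 702, leaving at most 885 − 702 = 183.
But each box is capped at 167, so the maximum is 167.
Achievable: one at 167 and the other 9 totalling 718, which fits since 9 × 78 ≤ 718 ≤ 9 × 167.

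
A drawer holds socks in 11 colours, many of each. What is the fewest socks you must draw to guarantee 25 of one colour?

You could draw 24 of every colour without reaching 25 of any — 264 in all.
One more forces 25 of some colour, so 264 + 1 = 265.

265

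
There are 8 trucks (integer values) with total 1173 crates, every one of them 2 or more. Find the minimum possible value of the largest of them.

147

If every one of the 8 were at most 146, the total would be at most 8 × 146 = 1168 < 1173.
Achievable: 5 of them at 147 and 3 at 146 total 1173.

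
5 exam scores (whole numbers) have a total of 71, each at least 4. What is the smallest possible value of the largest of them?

Some value must be at least ⌈71/5⌉ = 15, since 5 × 14 = 70 < 71.
Achievable: 1 of them at 15 and 4 at 14 total 71.

15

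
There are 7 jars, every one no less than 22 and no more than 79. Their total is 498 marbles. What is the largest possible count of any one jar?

79

Maximizing one value means minimizing the remaining 6.
The other 6 contribute at least 6 × 22 = 132, leaving at most 498 − 132 = 366.
But each jar is capped at 79, so the maximum is 79.
Achievable: one at 79 and the other 6 totalling 419, which fits since 6 × 22 ≤ 419 ≤ 6 × 79.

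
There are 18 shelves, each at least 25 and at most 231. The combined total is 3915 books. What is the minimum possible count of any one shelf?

To make one shelf as small as possible, make the other 17 as large as possible.
The other 17 can take up 17 × 231 = 3927 ≥ 3915 − 25, so one shelf can sit at its floor of 25.
Achievable: one at 25 and the other 17 totalling 3890, which fits since 17 × 25 ≤ 3890 ≤ 17 × 231.

25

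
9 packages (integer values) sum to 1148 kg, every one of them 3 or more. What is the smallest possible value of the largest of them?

128

The 9 values sum to 1148, so their maximum is at least ⌈1148/9⌉ = 128.
Taking 4 copies of 127 and 5 copies of 128 gives exactly 1148, so 128 is attained.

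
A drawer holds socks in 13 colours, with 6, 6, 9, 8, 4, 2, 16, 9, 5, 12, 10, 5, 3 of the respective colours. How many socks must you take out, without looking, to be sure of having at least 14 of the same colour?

In the worst case you take as many as possible of each colour without reaching 14: 6 + 6 + 9 + 8 + 4 + 2 + 13 + 9 + 5 + 12 + 10 + 5 + 3 = 92.
The next one must give 14 of some colour, so 92 + 1 = 93.

93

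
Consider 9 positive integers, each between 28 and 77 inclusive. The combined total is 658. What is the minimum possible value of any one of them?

To make one integer as small as possible, make the other 8 as large as possible.
The other 8 contribute at most 8 × 77 = 616, leaving at least 658 − 616 = 42.
Since 42 ≥ 28, this is achievable: one at 42 and 8 at 77.

42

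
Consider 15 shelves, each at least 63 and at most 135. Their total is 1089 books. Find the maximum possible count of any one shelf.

To make one shelf as large as possible, make the other 14 as small as possible.
The other 14 contribute at least 14 × 63 = 882, leaving at most 1089 − 882 = 207.
But each shelf is capped at 135, so the maximum is 135.
Achievable: one at 135 and the other 14 totalling 954, which fits since 14 × 63 ≤ 954 ≤ 14 × 135.

135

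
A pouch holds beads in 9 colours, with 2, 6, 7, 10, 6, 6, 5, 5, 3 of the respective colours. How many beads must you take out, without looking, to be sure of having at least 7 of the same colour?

46

In the worst case you take as many as possible of each colour without reaching 7: 2 + 6 + 6 + 6 + 6 + 6 + 5 + 5 + 3 = 45.
The next one must give 7 of some colour, so 45 + 1 = 46.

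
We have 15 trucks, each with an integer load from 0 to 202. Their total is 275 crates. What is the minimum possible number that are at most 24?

Let j be the number exceeding 24. Then the total is ≥ 25·j + 0·(15 − j) = 0 + 25j.
So 25j ≤ 275 and j ≤ 11; hence at least 15 − 11 = 4 are ≤ 24.
Exactly 4 works: 4 values at 0 and 11 at 25 total 275.

4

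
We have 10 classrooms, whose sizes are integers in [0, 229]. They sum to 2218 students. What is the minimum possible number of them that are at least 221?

2

Each value short of 221 is at most 220, costing at least 229 − 220 = 9 against the maximum total of 2290.
We can afford to lose at most 2290 − 2218 = 72, so at most ⌊72/9⌋ = 8 fall short, and at least 2 are ≥ 221.
Exactly 2 works: 2 values at 229 and 8 at 220 total 2218.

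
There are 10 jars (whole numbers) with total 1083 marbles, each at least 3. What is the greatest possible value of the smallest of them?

108

The average is 1083/10 < 109, so some value is ≤ 108.
Equality holds with 7 values of 108 and 3 values of 109.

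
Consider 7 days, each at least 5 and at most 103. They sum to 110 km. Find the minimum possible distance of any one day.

5

Minimizing one value means maximizing the remaining 6.
The other 6 can take up 6 × 103 = 618 ≥ 110 − 5, so one day can sit at its floor of 5.
Achievable: one at 5 and the other 6 totalling 105, which fits since 6 × 5 ≤ 105 ≤ 6 × 103.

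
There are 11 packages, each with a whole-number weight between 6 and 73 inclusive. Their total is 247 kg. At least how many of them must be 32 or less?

5

Let j be the number exceeding 32. Then the total is ≥ 33·j + 6·(11 − j) = 66 + 27j.
So 27j ≤ 181 and j ≤ 6; hence at least 11 − 6 = 5 are ≤ 32.
Exactly 5 works: 5 values at 6 and 6 at 33 total 228; raise one of the low values by 19 (still ≤ 32) to hit 247.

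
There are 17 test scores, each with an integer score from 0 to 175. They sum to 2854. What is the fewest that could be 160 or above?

10

Each value short of 160 is at most 159, costing at least 175 − 159 = 16 against the maximum total of 2975.
We can afford to lose at most 2975 − 2854 = 121, so at most ⌊121/16⌋ = 7 fall short, and at least 10 are ≥ 160.
Exactly 10 works: 10 values at 175 and 7 at 159 total 2863; lower one of the high values by 9 (still ≥ 160) to hit 2854.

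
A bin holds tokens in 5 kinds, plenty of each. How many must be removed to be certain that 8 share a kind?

36

You could draw 7 of every kind without reaching 8 of any — 35 in all.
One more forces 8 of some kind, so 35 + 1 = 36.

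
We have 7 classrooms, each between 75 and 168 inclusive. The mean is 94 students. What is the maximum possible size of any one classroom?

168

Maximizing one value means minimizing the remaining 6.
The total is 7 × 94 = 658.
The other 6 contribute at least 6 × 75 = 450, leaving at most 658 − 450 = 208.
But each classroom is capped at 168, so the maximum is 168.
Achievable: one at 168 and the other 6 totalling 490, which fits since 6 × 75 ≤ 490 ≤ 6 × 168.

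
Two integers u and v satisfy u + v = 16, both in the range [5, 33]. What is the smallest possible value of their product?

55

uv = u(16 − u) is concave in u, so over [5, 11] it is minimized at an endpoint.
The extreme feasible split is u = 5, v = 11, giving uv = 55.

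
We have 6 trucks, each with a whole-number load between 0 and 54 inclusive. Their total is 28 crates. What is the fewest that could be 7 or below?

Each value above 7 is at least 8, contributing at least 8 − 0 = 8 above the floor 0.
The sum exceeds the floor total 0 by 28, so at most ⌊28/8⌋ = 3 exceed 7, and at least 3 are ≤ 7.
Exactly 3 works: 3 values at 0 and 3 at 8 total 24; raise one of the low values by 4 (still ≤ 7) to hit 28.

3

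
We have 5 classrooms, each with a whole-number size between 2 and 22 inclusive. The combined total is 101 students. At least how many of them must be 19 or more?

3

Suppose at most 5 − j of them reach 19; then j values are ≤ 18 and the rest ≤ 22.
The total is then ≤ 18·j + 22·(5 − j) = 110 − 4j. For this to be ≥ 101 we need j ≤ 2, so at least 5 − 2 = 3 must reach 19.
Exactly 3 works: 3 values at 22 and 2 at 18 total 102; lower one of the high values by 1 (still ≥ 19) to hit 101.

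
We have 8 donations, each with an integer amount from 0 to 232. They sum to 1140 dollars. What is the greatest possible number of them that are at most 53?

Each value at 53 or below falls at least 232 − 53 = 179 short of the ceiling 232.
The ceiling total is 8 × 232 = 1856, and we need 1140, so at most ⌊(1856 − 1140)/179⌋ = 4 can be that low.
k = 4 is achieved by 4 values at 53 and 4 at 232, total 1140.

4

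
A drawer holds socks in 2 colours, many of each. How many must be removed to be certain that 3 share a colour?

In the worst case you draw 2 of each of the 2 colours: 2 × 2 = 4.
One more forces 3 of some colour, so 4 + 1 = 5.

5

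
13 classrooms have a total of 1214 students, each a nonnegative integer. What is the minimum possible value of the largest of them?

94

If every one of the 13 were at most 93, the total would be at most 13 × 93 = 1209 < 1214.
Equality holds with 5 values of 94 and 8 values of 93.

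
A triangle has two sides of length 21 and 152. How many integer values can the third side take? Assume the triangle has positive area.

41

The triangle inequality gives |21 − 152| < c < 21 + 152, i.e. 131 < c < 173.
So c can be any integer from 132 to 172: 41 values.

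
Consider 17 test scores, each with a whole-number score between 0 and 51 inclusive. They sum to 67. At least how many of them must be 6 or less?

8

If only k of them are at most 6, the other 17 − k are at least 7, so the total is at least (17 − k)·7 + k·0.
This is ≤ 67, so (17 − k)·7 + 0k ≤ 67, which gives k ≥ 8.
Exactly 8 works: 8 values at 0 and 9 at 7 total 63; raise one of the low values by 4 (still ≤ 6) to hit 67.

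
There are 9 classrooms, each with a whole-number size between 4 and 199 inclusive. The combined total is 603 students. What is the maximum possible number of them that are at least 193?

3

If k of the values are ≥ 193, the total is ≥ 193k + 4(9 − k).
Setting 193k + 4(9 − k) ≤ 603 gives 189k ≤ 567, so k ≤ 3.
k = 3 is achieved by 3 values at 193 and 6 at 4, total 603.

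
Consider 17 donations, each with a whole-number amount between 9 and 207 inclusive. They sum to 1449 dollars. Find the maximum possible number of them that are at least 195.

6

Suppose k of them are at least 195. Those contribute at least 195 each and the other 17 − k at least 9 each.
So the total is at least 195k + 9(17 − k) = 153 + 186k. This must be ≤ 1449, giving k ≤ 6.
k = 6 is achieved by 6 values at 195 and 11 at 9, total 1269; add 180 to one value (staying below 195) to reach 1449.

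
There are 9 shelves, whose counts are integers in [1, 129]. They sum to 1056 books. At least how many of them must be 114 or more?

If only k of them are at least 114, the other 9 − k are at most 113, so the total is at most k·129 + (9 − k)·113.
This must reach 1056, so k·129 + (9 − k)·113 ≥ 1056, giving k ≥ 3.
Exactly 3 works: 3 values at 129 and 6 at 113 total 1065; lower one of the high values by 9 (still ≥ 114) to hit 1056.

3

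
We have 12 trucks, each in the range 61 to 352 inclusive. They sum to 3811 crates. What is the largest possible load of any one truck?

To make one truck as large as possible, make the other 11 as small as possible.
The other 11 contribute at least 11 × 61 = 671, leaving at most 3811 − 671 = 3140.
But each truck is capped at 352, so the maximum is 352.
Achievable: one at 352 and the other 11 totalling 3459, which fits since 11 × 61 ≤ 3459 ≤ 11 × 352.

352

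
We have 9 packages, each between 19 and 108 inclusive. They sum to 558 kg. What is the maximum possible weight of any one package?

Maximizing one value means minimizing the remaining 8.
The other 8 contribute at least 8 × 19 = 152, leaving at most 558 − 152 = 406.
But each package is capped at 108, so the maximum is 108.
Achievable: one at 108 and the other 8 totalling 450, which fits since 8 × 19 ≤ 450 ≤ 8 × 108.

108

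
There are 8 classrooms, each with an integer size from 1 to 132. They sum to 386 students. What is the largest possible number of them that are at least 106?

Suppose k of them are at least 106. Those contribute at least 106 each and the other 8 − k at least 1 each.
So the total is at least 106k + 1(8 − k) = 8 + 105k. This must be ≤ 386, giving k ≤ 3.
k = 3 is achieved by 3 values at 106 and 5 at 1, total 323; add 63 to one value (staying below 106) to reach 386.

3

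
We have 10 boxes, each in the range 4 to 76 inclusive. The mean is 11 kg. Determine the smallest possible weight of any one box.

To make one box as small as possible, make the other 9 as large as possible.
The total is 10 × 11 = 110.
The other 9 can take up 9 × 76 = 684 ≥ 110 − 4, so one box can sit at its floor of 4.
Achievable: one at 4 and the other 9 totalling 106, which fits since 9 × 4 ≤ 106 ≤ 9 × 76.

4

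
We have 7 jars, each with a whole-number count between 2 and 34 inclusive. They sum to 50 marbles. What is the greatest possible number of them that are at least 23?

Suppose k of them are at least 23. Those contribute at least 23 each and the other 7 − k at least 2 each.
So the total is at least 23k + 2(7 − k) = 14 + 21k. This must be ≤ 50, giving k ≤ 1.
k = 1 is achieved by 1 value at 23 and 6 at 2, total 35; add 15 to one value (staying below 23) to reach 50.

1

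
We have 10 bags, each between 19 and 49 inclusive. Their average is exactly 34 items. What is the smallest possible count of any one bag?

19

Minimizing one value means maximizing the remaining 9.
The total is 10 × 34 = 340.
The other 9 can take up 9 × 49 = 441 ≥ 340 − 19, so one bag can sit at its floor of 19.
Achievable: one at 19 and the other 9 totalling 321, which fits since 9 × 19 ≤ 321 ≤ 9 × 49.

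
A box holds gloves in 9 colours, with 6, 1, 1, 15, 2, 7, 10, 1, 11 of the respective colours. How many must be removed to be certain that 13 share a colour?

In the worst case you take as many as possible of each colour without reaching 13: 6 + 1 + 1 + 12 + 2 + 7 + 10 + 1 + 11 = 51.
The next one must give 13 of some colour, so 51 + 1 = 52.

52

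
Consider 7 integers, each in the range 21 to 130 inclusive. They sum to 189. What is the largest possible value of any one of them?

Maximizing one value means minimizing the remaining 6.
The other 6 contribute at least 6 × 21 = 126, leaving at most 189 − 126 = 63.
Since 63 ≤ 130, this is achievable: one at 63 and 6 at 21.

63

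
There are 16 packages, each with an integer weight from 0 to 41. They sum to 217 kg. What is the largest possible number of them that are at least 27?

8

If k of the values are ≥ 27, the total is ≥ 27k + 0(16 − k).
Setting 27k + 0(16 − k) ≤ 217 gives 27k ≤ 217, so k ≤ 8.
k = 8 is achieved by 8 values at 27 and 8 at 0, total 216; add 1 to one value (staying below 27) to reach 217.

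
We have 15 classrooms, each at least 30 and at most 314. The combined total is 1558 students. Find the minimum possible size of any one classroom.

Minimizing one value means maximizing the remaining 14.
The other 14 can take up 14 × 314 = 4396 ≥ 1558 − 30, so one classroom can sit at its floor of 30.
Achievable: one at 30 and the other 14 totalling 1528, which fits since 14 × 30 ≤ 1528 ≤ 14 × 314.

30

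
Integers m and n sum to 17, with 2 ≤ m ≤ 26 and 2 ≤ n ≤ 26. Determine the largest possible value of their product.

72

mn = m(17 − m) is maximized when m is as near 17/2 as the bounds allow.
Taking m = 8 and n = 9 (both in [2, 26]) gives mn = 72.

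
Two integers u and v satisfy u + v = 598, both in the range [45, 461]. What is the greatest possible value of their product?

uv = u(598 − u) is maximized when u is as near 598/2 as the bounds allow.
Taking u = 299 and v = 299 (both in [45, 461]) gives uv = 89401.

89401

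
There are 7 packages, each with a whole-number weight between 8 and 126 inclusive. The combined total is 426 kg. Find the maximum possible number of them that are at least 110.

Suppose k of them are at least 110. Those contribute at least 110 each and the other 7 − k at least 8 each.
So the total is at least 110k + 8(7 − k) = 56 + 102k. This must be ≤ 426, giving k ≤ 3.
k = 3 is achieved by 3 values at 110 and 4 at 8, total 362; add 64 to one value (staying below 110) to reach 426.

3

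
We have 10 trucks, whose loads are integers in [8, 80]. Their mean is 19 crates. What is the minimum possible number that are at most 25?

4

The total is 10 × 19 = 190.
Let j be the number exceeding 25. Then the total is ≥ 26·j + 8·(10 − j) = 80 + 18j.
So 18j ≤ 110 and j ≤ 6; hence at least 10 − 6 = 4 are ≤ 25.
Exactly 4 works: 4 values at 8 and 6 at 26 total 188; raise one of the low values by 2 (still ≤ 25) to hit 190.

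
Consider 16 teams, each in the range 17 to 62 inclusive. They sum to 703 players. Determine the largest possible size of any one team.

62

To make one team as large as possible, make the other 15 as small as possible.
The other 15 contribute at least 15 × 17 = 255, leaving at most 703 − 255 = 448.
But each team is capped at 62, so the maximum is 62.
Achievable: one at 62 and the other 15 totalling 641, which fits since 15 × 17 ≤ 641 ≤ 15 × 62.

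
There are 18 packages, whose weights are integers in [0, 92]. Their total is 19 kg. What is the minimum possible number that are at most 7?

16

Let j be the number exceeding 7. Then the total is ≥ 8·j + 0·(18 − j) = 0 + 8j.
So 8j ≤ 19 and j ≤ 2; hence at least 18 − 2 = 16 are ≤ 7.
Exactly 16 works: 16 values at 0 and 2 at 8 total 16; raise one of the low values by 3 (still ≤ 7) to hit 19.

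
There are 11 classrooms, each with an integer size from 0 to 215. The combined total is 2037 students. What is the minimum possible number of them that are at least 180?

2

Each value short of 180 is at most 179, costing at least 215 − 179 = 36 against the maximum total of 2365.
We can afford to lose at most 2365 − 2037 = 328, so at most ⌊328/36⌋ = 9 fall short, and at least 2 are ≥ 180.
Exactly 2 works: 2 values at 215 and 9 at 179 total 2041; lower one of the high values by 4 (still ≥ 180) to hit 2037.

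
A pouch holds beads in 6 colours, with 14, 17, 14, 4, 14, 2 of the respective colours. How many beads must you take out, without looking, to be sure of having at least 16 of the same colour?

64

In the worst case you take as many as possible of each colour without reaching 16: 14 + 15 + 14 + 4 + 14 + 2 = 63.
The next one must give 16 of some colour, so 63 + 1 = 64.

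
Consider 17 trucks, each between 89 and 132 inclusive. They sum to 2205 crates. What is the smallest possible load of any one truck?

To make one truck as small as possible, make the other 16 as large as possible.
The other 16 contribute at most 16 × 132 = 2112, leaving at least 2205 − 2112 = 93.
Since 93 ≥ 89, this is achievable: one at 93 and 16 at 132.

93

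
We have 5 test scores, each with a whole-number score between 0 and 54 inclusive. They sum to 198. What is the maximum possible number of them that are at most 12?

Suppose k of them are at most 12. Those contribute at most 12 each and the rest at most 54 each.
So the total is at most 12k + 54(5 − k) = 270 − 42k. This must still be ≥ 198, so k ≤ 1.
k = 1 is achieved by 1 value at 12 and 4 at 54, total 228; lower one of the 54's by 30 (still > 12) to reach 198.

1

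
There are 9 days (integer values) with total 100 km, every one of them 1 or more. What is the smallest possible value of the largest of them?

The 9 values sum to 100, so their maximum is at least ⌈100/9⌉ = 12.
Achievable: 1 of them at 12 and 8 at 11 total 100.

12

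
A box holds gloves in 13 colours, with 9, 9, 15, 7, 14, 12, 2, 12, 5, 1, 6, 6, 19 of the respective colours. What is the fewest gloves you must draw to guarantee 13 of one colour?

106

In the worst case you take as many as possible of each colour without reaching 13: 9 + 9 + 12 + 7 + 12 + 12 + 2 + 12 + 5 + 1 + 6 + 6 + 12 = 105.
The next one must give 13 of some colour, so 105 + 1 = 106.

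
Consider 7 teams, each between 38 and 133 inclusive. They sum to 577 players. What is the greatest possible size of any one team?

133

Maximizing one value means minimizing the remaining 6.
The other 6 contribute at least 6 × 38 = 228, leaving at most 577 − 228 = 349.
But each team is capped at 133, so the maximum is 133.
Achievable: one at 133 and the other 6 totalling 444, which fits since 6 × 38 ≤ 444 ≤ 6 × 133.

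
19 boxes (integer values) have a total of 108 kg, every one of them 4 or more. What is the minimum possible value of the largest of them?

If every one of the 19 were at most 5, the total would be at most 19 × 5 = 95 < 108.
Equality holds with 13 values of 6 and 6 values of 5.

6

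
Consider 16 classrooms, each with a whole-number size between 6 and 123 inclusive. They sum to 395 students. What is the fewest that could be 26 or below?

2

Each value above 26 is at least 27, contributing at least 27 − 6 = 21 above the floor 6.
The sum exceeds the floor total 96 by 299, so at most ⌊299/21⌋ = 14 exceed 26, and at least 2 are ≤ 26.
Exactly 2 works: 2 values at 6 and 14 at 27 total 390; raise one of the low values by 5 (still ≤ 26) to hit 395.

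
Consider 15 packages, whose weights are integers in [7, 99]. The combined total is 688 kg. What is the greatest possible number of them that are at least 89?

If k of the values are ≥ 89, the total is ≥ 89k + 7(15 − k).
Setting 89k + 7(15 − k) ≤ 688 gives 82k ≤ 583, so k ≤ 7.
k = 7 is achieved by 7 values at 89 and 8 at 7, total 679; add 9 to one value (staying below 89) to reach 688.

7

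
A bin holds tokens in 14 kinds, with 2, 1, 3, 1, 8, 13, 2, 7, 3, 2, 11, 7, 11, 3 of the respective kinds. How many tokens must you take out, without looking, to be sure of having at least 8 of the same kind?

In the worst case you take as many as possible of each kind without reaching 8: 2 + 1 + 3 + 1 + 7 + 7 + 2 + 7 + 3 + 2 + 7 + 7 + 7 + 3 = 59.
The next one must give 8 of some kind, so 59 + 1 = 60.

60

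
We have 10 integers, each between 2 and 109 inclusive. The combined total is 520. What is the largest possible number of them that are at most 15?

6

Each value at 15 or below falls at least 109 − 15 = 94 short of the ceiling 109.
The ceiling total is 10 × 109 = 1090, and we need 520, so at most ⌊(1090 − 520)/94⌋ = 6 can be that low.
k = 6 is achieved by 6 values at 15 and 4 at 109, total 526; lower one of the 109's by 6 (still > 15) to reach 520.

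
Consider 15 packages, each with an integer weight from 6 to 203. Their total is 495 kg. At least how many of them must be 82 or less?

10

Let j be the number exceeding 82. Then the total is ≥ 83·j + 6·(15 − j) = 90 + 77j.
So 77j ≤ 405 and j ≤ 5; hence at least 15 − 5 = 10 are ≤ 82.
Exactly 10 works: 10 values at 6 and 5 at 83 total 475; raise one of the low values by 20 (still ≤ 82) to hit 495.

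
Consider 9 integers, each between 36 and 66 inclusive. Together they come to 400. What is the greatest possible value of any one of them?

66

To make one integer as large as possible, make the other 8 as small as possible.
The other 8 contribute at least 8 × 36 = 288, leaving at most 400 − 288 = 112.
But each integer is capped at 66, so the maximum is 66.
Achievable: one at 66 and the other 8 totalling 334, which fits since 8 × 36 ≤ 334 ≤ 8 × 66.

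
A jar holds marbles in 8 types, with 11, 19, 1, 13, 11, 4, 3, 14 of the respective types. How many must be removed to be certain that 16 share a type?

73

In the worst case you take as many as possible of each type without reaching 16: 11 + 15 + 1 + 13 + 11 + 4 + 3 + 14 = 72.
The next one must give 16 of some type, so 72 + 1 = 73.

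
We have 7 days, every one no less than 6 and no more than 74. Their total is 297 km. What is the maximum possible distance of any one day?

Maximizing one value means minimizing the remaining 6.
The other 6 contribute at least 6 × 6 = 36, leaving at most 297 − 36 = 261.
But each day is capped at 74, so the maximum is 74.
Achievable: one at 74 and the other 6 totalling 223, which fits since 6 × 6 ≤ 223 ≤ 6 × 74.

74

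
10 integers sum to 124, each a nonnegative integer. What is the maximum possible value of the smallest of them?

12

The 10 values sum to 124, so their minimum is at most ⌊124/10⌋ = 12.
Taking 6 copies of 12 and 4 copies of 13 gives exactly 124, so 12 is attained.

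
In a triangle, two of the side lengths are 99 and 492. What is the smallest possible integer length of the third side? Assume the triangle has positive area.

394

The third side must exceed |99 − 492| = 393.
The smallest integer above 393 is 394.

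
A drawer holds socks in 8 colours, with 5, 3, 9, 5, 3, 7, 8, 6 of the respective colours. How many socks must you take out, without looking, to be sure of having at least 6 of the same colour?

37

In the worst case you take as many as possible of each colour without reaching 6: 5 + 3 + 5 + 5 + 3 + 5 + 5 + 5 = 36.
The next one must give 6 of some colour, so 36 + 1 = 37.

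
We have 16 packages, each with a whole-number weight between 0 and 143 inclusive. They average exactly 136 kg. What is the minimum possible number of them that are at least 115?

13

The total is 16 × 136 = 2176.
Each value short of 115 is at most 114, costing at least 143 − 114 = 29 against the maximum total of 2288.
We can afford to lose at most 2288 − 2176 = 112, so at most ⌊112/29⌋ = 3 fall short, and at least 13 are ≥ 115.
Exactly 13 works: 13 values at 143 and 3 at 114 total 2201; lower one of the high values by 25 (still ≥ 115) to hit 2176.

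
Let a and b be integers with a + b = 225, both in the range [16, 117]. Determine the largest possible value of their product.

For a fixed sum, the product ab is largest when a and b are as close as possible.
Taking a = 112 and b = 113 (both in [16, 117]) gives ab = 12656.

12656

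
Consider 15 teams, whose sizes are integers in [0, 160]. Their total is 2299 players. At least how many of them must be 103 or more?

14

Each value short of 103 is at most 102, costing at least 160 − 102 = 58 against the maximum total of 2400.
We can afford to lose at most 2400 − 2299 = 101, so at most ⌊101/58⌋ = 1 fall short, and at least 14 are ≥ 103.
Exactly 14 works: 14 values at 160 and 1 at 102 total 2342; lower one of the high values by 43 (still ≥ 103) to hit 2299.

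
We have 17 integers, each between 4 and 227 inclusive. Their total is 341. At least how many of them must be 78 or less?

14

If only k of them are at most 78, the other 17 − k are at least 79, so the total is at least (17 − k)·79 + k·4.
This is ≤ 341, so (17 − k)·79 + 4k ≤ 341, which gives k ≥ 14.
Exactly 14 works: 14 values at 4 and 3 at 79 total 293; raise one of the low values by 48 (still ≤ 78) to hit 341.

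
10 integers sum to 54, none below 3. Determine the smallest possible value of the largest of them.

If every one of the 10 were at most 5, the total would be at most 10 × 5 = 50 < 54.
Taking 6 copies of 5 and 4 copies of 6 gives exactly 54, so 6 is attained.

6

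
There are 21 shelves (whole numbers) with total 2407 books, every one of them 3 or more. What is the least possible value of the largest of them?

115

If every one of the 21 were at most 114, the total would be at most 21 × 114 = 2394 < 2407.
Achievable: 13 of them at 115 and 8 at 114 total 2407.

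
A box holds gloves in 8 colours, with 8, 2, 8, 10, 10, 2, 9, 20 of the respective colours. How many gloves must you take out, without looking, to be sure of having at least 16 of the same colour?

In the worst case you take as many as possible of each colour without reaching 16: 8 + 2 + 8 + 10 + 10 + 2 + 9 + 15 = 64.
The next one must give 16 of some colour, so 64 + 1 = 65.

65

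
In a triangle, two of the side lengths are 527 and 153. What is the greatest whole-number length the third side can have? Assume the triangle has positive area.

679

The third side must be less than 527 + 153 = 680.
The largest integer below 680 is 679.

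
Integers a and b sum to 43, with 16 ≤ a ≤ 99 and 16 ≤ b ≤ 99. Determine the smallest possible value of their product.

Since a + b is fixed, pushing one of them to its bound minimizes the product.
The extreme feasible split is a = 16, b = 27, giving ab = 432.

432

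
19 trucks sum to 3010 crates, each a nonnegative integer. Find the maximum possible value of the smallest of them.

The average is 3010/19 < 159, so some value is ≤ 158.
Taking 11 copies of 158 and 8 copies of 159 gives exactly 3010, so 158 is attained.

158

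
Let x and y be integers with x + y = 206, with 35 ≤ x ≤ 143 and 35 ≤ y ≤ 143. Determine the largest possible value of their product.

xy = x(206 − x) is maximized when x is as near 206/2 as the bounds allow.
Taking x = 103 and y = 103 (both in [35, 143]) gives xy = 10609.

10609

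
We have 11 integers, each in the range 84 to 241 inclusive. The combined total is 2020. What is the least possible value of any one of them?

84

Minimizing one value means maximizing the remaining 10.
The other 10 can take up 10 × 241 = 2410 ≥ 2020 − 84, so one integer can sit at its floor of 84.
Achievable: one at 84 and the other 10 totalling 1936, which fits since 10 × 84 ≤ 1936 ≤ 10 × 241.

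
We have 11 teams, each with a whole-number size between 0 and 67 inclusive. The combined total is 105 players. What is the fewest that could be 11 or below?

3

Each value above 11 is at least 12, contributing at least 12 − 0 = 12 above the floor 0.
The sum exceeds the floor total 0 by 105, so at most ⌊105/12⌋ = 8 exceed 11, and at least 3 are ≤ 11.
Exactly 3 works: 3 values at 0 and 8 at 12 total 96; raise one of the low values by 9 (still ≤ 11) to hit 105.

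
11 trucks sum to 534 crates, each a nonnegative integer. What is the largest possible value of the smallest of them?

The 11 values sum to 534, so their minimum is at most ⌊534/11⌋ = 48.
Equality holds with 5 values of 48 and 6 values of 49.

48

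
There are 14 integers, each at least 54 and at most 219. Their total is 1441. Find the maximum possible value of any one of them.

219

To make one integer as large as possible, make the other 13 as small as possible.
The other 13 contribute at least 13 × 54 = 702, leaving at most 1441 − 702 = 739.
But each integer is capped at 219, so the maximum is 219.
Achievable: one at 219 and the other 13 totalling 1222, which fits since 13 × 54 ≤ 1222 ≤ 13 × 219.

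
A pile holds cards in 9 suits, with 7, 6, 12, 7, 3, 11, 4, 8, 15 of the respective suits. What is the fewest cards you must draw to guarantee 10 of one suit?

In the worst case you take as many as possible of each suit without reaching 10: 7 + 6 + 9 + 7 + 3 + 9 + 4 + 8 + 9 = 62.
The next one must give 10 of some suit, so 62 + 1 = 63.

63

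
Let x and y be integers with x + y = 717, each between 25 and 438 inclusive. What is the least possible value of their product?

122202

xy = x(717 − x) is concave in x, so over [279, 438] it is minimized at an endpoint.
At the endpoint x = 279, y = 717 − 279 = 438, so xy = 279 × 438 = 122202.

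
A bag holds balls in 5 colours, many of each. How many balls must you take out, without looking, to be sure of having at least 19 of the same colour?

91

In the worst case you draw 18 of each of the 5 colours: 5 × 18 = 90.
One more forces 19 of some colour, so 90 + 1 = 91.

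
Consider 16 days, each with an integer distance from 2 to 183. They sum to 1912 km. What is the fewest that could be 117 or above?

1

Suppose at most 16 − j of them reach 117; then j values are ≤ 116 and the rest ≤ 183.
The total is then ≤ 116·j + 183·(16 − j) = 2928 − 67j. For this to be ≥ 1912 we need j ≤ 15, so at least 16 − 15 = 1 must reach 117.
Exactly 1 works: 1 value at 183 and 15 at 116 total 1923; lower one of the high values by 11 (still ≥ 117) to hit 1912.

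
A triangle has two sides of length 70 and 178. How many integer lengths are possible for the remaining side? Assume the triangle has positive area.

139

The triangle inequality gives |70 − 178| < c < 70 + 178, i.e. 108 < c < 248.
So c can be any integer from 109 to 247: 139 values.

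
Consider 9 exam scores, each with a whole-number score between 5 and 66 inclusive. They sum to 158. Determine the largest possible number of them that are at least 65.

With k values at 65 or above and the rest at least 5, the sum is at least 45 + 60k.
Since the sum is 158, we need 60k ≤ 113, i.e. k ≤ 1.
k = 1 is achieved by 1 value at 65 and 8 at 5, total 105; add 53 to one value (staying below 65) to reach 158.

1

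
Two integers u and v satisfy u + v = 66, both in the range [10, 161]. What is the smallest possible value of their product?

560

uv = u(66 − u) is concave in u, so over [10, 56] it is minimized at an endpoint.
At the endpoint u = 10, v = 66 − 10 = 56, so uv = 10 × 56 = 560.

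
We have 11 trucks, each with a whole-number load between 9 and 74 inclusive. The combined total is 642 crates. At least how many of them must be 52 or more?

4

If only k of them are at least 52, the other 11 − k are at most 51, so the total is at most k·74 + (11 − k)·51.
This must reach 642, so k·74 + (11 − k)·51 ≥ 642, giving k ≥ 4.
Exactly 4 works: 4 values at 74 and 7 at 51 total 653; lower one of the high values by 11 (still ≥ 52) to hit 642.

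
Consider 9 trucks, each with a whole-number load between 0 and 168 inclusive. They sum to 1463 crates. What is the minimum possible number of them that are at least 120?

8

If only k of them are at least 120, the other 9 − k are at most 119, so the total is at most k·168 + (9 − k)·119.
This must reach 1463, so k·168 + (9 − k)·119 ≥ 1463, giving k ≥ 8.
Exactly 8 works: 8 values at 168 and 1 at 119 total 1463.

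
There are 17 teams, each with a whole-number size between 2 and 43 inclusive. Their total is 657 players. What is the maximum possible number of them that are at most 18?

Suppose k of them are at most 18. Those contribute at most 18 each and the rest at most 43 each.
So the total is at most 18k + 43(17 − k) = 731 − 25k. This must still be ≥ 657, so k ≤ 2.
k = 2 is achieved by 2 values at 18 and 15 at 43, total 681; lower one of the 43's by 24 (still > 18) to reach 657.

2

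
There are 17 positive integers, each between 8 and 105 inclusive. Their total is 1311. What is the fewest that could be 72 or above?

Suppose at most 17 − j of them reach 72; then j values are ≤ 71 and the rest ≤ 105.
The total is then ≤ 71·j + 105·(17 − j) = 1785 − 34j. For this to be ≥ 1311 we need j ≤ 13, so at least 17 − 13 = 4 must reach 72.
Exactly 4 works: 4 values at 105 and 13 at 71 total 1343; lower one of the high values by 32 (still ≥ 72) to hit 1311.

4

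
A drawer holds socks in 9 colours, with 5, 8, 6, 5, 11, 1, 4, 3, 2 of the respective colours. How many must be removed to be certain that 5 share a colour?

31

In the worst case you take as many as possible of each colour without reaching 5: 4 + 4 + 4 + 4 + 4 + 1 + 4 + 3 + 2 = 30.
The next one must give 5 of some colour, so 30 + 1 = 31.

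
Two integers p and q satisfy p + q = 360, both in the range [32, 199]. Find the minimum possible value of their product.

For a fixed sum, pq is smallest when p and q are as far apart as possible.
The extreme feasible split is p = 161, q = 199, giving pq = 32039.

32039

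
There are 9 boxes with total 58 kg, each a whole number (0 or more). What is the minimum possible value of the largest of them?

The average is 58/9 > 6, so not all 9 can be 6 or less; the largest is ≥ 7.
Taking 5 copies of 6 and 4 copies of 7 gives exactly 58, so 7 is attained.

7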